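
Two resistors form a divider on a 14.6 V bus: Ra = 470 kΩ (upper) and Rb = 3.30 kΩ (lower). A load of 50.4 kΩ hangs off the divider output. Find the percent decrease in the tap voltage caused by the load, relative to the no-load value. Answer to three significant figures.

The divider's output (Thévenin) resistance is Ra‖Rb = 3.277 kΩ.
Fractional drop under load = R_th/(R_th + R_L) = 3.277 / (3.277 + 50.4) = 0.06105.
So the output falls by 6.11 %.

6.11 %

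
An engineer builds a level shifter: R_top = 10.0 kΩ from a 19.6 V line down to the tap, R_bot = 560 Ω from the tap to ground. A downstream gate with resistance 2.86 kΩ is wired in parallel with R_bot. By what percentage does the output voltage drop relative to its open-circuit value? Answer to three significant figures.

15.6 %

Unloaded V = 19.6 × 560/10560 = 1.039 V.
Loaded: R_bot‖R_L = 468.3 Ω, giving V = 19.6 × 468.3/10470 = 0.8768 V.
Drop = (1.039 − 0.8768) / 1.039 = 15.6 %.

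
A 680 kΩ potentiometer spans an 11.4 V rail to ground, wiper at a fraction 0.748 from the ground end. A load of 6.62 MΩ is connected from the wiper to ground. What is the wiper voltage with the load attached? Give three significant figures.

V ≈ 8.37 V

The wiper splits the pot into (1−α)R = 171.4 kΩ above and αR = 508.6 kΩ below.
Lower section ‖ load = 472.3 kΩ.
V_wiper = 11.4 × 472.3/(171.4 + 472.3) = 8.37 V.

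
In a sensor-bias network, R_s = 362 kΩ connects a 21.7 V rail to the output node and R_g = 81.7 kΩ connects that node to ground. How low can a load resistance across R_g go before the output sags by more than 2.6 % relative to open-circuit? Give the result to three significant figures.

R_L(min) ≈ 2.50 MΩ

Output resistance R_th = R_s‖R_g = (362 × 81.7)/443.7 = 66.66 kΩ.
The fractional drop is R_th/(R_th + R_L); requiring this ≤ 0.0260 gives R_L ≥ R_th(1/0.0260 − 1) = 66.66 × 37.46 = 2.50 MΩ.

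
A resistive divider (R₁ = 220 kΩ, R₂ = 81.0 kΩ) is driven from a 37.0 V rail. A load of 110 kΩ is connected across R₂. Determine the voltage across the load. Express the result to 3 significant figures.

V_out ≈ 6.47 V

The load sits in parallel with R₂: R₂‖R_L = (81.0 × 110) / (81.0 + 110) = 46.65 kΩ.
V_out = 37.0 × 46.65 / (220 + 46.65) = 37.0 × 46.65/266.6 = 6.47 V.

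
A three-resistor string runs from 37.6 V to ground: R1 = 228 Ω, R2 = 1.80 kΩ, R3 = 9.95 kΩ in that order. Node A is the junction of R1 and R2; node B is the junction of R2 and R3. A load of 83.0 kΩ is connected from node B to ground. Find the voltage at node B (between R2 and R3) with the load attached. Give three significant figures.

V ≈ 30.6 V

At node B, R3 is in parallel with the load: R3‖R_L = 8885 Ω.
Below node A the resistance is R2 + (R3‖R_L) = 10680 Ω, so V_A = 37.6 × 10680/10910 = 36.81 V.
Then V_B = V_A × (R3‖R_L)/(R2 + R3‖R_L) = 36.81 × 8885/10680 = 30.6 V.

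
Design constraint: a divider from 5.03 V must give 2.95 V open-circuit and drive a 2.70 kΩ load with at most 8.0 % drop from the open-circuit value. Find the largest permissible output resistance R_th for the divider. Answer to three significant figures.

R_th ≤ 235 Ω

Loading drop = R_th/(R_th + R_L) ≤ 0.0800, so R_th ≤ R_L · ε/(1−ε) = 2.70 kΩ × 0.0800/0.9200 = 235 Ω.
(Any R1, R2 with R2/(R1+R2) = 0.586 and R1‖R2 ≤ 235 Ω will meet the spec.)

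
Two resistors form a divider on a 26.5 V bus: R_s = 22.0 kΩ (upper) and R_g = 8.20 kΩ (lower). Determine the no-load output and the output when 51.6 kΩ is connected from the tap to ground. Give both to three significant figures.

Open-circuit: V = 26.5 × 8.20/(22.0 + 8.20) = 7.20 V.
With the load, R_g becomes R_g‖R_L = 7.076 kΩ, so V = 26.5 × 7.076/29.08 = 6.45 V.

Unloaded: 7.20 V; loaded: 6.45 V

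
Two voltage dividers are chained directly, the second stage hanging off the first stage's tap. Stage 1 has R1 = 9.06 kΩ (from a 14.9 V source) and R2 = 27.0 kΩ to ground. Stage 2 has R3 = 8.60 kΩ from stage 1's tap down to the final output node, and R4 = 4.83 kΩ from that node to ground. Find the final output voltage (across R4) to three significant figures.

V_out ≈ 2.67 V

Stage 2 presents R3+R4 = 13.43 kΩ as a load on stage 1's tap.
Stage 1's lower leg becomes R2‖(R3+R4) = 8.969 kΩ, so V_mid = 14.9 × 8.969/18.03 = 7.412 V.
Stage 2 is itself unloaded: V_out = V_mid × R4/(R3+R4) = 7.412 × 4.83/13.43 = 2.67 V.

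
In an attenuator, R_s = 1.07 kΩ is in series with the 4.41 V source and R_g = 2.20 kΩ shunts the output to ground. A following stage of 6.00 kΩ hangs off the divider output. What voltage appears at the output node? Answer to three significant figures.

The load sits in parallel with R_g: R_g‖R_L = (2.20 × 6.00) / (2.20 + 6.00) = 1.610 kΩ.
V_out = 4.41 × 1.610 / (1.07 + 1.610) = 4.41 × 1.610/2.680 = 2.65 V.
(Unloaded it would have been 2.97 V.)

V_out ≈ 2.65 V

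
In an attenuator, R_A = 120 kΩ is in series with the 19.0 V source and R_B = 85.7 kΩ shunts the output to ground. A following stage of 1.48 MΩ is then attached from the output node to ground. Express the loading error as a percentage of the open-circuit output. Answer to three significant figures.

The divider's output (Thévenin) resistance is R_A‖R_B = 50.00 kΩ.
Fractional drop under load = R_th/(R_th + R_L) = 50.00 / (50.00 + 1480) = 0.03268.
So the output falls by 3.27 %.

3.27 %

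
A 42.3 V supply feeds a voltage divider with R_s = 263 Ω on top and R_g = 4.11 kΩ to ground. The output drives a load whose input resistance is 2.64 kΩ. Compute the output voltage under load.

V_out ≈ 36.4 V

The load sits in parallel with R_g: R_g‖R_L = (4110 × 2640) / (4110 + 2640) = 1607 Ω.
V_out = 42.3 × 1607 / (263 + 1607) = 42.3 × 1607/1870 = 36.4 V.
(Unloaded it would have been 39.8 V.)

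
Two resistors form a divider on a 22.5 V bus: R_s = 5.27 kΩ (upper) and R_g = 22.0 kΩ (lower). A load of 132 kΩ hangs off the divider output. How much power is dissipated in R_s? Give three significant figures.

P ≈ 4.58 mW

Total resistance from the source is R_s + (R_g‖R_L) = 24.13 kΩ, so I = 22.5/24.13 kΩ = 0.9326 mA.
P = I²·R_s = (0.9326 mA)² × 5.27 kΩ = 4.58 mW.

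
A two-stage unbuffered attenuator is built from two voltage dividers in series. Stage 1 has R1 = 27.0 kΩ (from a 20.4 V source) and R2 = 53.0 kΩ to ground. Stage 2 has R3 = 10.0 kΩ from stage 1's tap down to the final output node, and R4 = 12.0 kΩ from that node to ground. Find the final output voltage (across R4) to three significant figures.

Stage 2 presents R3+R4 = 22.00 kΩ as a load on stage 1's tap.
Stage 1's lower leg becomes R2‖(R3+R4) = 15.55 kΩ, so V_mid = 20.4 × 15.55/42.55 = 7.454 V.
Stage 2 is itself unloaded: V_out = V_mid × R4/(R3+R4) = 7.454 × 12.0/22.00 = 4.07 V.

V_out ≈ 4.07 V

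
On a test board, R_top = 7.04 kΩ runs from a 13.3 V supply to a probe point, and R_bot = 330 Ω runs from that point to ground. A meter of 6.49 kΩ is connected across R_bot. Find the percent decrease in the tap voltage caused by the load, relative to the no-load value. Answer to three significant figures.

The divider's output (Thévenin) resistance is R_top‖R_bot = 315.2 Ω.
Fractional drop under load = R_th/(R_th + R_L) = 315.2 / (315.2 + 6490) = 0.04632.
So the output falls by 4.63 %.

4.63 %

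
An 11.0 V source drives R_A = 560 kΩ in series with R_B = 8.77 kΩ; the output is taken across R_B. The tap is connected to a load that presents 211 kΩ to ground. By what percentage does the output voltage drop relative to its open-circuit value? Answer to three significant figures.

The divider's output (Thévenin) resistance is R_A‖R_B = 8.635 kΩ.
Fractional drop under load = R_th/(R_th + R_L) = 8.635 / (8.635 + 211) = 0.03931.
So the output falls by 3.93 %.

3.93 %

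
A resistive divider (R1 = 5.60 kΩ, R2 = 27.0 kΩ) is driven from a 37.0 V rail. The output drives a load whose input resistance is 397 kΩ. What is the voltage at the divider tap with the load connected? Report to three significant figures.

V_out ≈ 30.3 V

The load sits in parallel with R2: R2‖R_L = (27.0 × 397) / (27.0 + 397) = 25.28 kΩ.
V_out = 37.0 × 25.28 / (5.60 + 25.28) = 37.0 × 25.28/30.88 = 30.3 V.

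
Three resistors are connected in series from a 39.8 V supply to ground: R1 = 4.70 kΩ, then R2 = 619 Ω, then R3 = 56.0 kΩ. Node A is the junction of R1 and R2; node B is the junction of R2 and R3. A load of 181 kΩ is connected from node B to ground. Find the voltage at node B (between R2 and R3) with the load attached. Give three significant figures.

V ≈ 35.4 V

At node B, R3 is in parallel with the load: R3‖R_L = 42770 Ω.
Below node A the resistance is R2 + (R3‖R_L) = 43390 Ω, so V_A = 39.8 × 43390/48090 = 35.91 V.
Then V_B = V_A × (R3‖R_L)/(R2 + R3‖R_L) = 35.91 × 42770/43390 = 35.4 V.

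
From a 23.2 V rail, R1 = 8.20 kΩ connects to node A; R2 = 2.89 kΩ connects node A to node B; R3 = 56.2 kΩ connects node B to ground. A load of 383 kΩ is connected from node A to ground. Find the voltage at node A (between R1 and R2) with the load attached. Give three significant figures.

Below node A the series string R2+R3 = 59.09 kΩ sits in parallel with the 383 kΩ load: 51.19 kΩ.
V_A = 23.2 × 51.19/(8.20 + 51.19) = 20.0 V.

V ≈ 20.0 V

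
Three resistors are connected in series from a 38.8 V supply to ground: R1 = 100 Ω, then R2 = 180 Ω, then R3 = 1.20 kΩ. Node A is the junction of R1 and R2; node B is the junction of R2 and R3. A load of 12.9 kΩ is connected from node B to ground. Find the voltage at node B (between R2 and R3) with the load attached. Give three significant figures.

V ≈ 30.9 V

At node B, R3 is in parallel with the load: R3‖R_L = 1098 Ω.
Below node A the resistance is R2 + (R3‖R_L) = 1278 Ω, so V_A = 38.8 × 1278/1378 = 35.98 V.
Then V_B = V_A × (R3‖R_L)/(R2 + R3‖R_L) = 35.98 × 1098/1278 = 30.9 V.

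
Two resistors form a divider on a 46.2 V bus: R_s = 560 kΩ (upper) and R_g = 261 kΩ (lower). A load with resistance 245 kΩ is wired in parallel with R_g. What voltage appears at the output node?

V_out ≈ 8.51 V

The load sits in parallel with R_g: R_g‖R_L = (261 × 245) / (261 + 245) = 126.4 kΩ.
V_out = 46.2 × 126.4 / (560 + 126.4) = 46.2 × 126.4/686.4 = 8.51 V.
(Unloaded it would have been 14.7 V.)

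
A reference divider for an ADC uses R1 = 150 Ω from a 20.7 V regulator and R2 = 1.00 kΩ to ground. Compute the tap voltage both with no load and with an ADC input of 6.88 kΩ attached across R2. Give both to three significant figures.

Unloaded: 18.0 V; loaded: 17.7 V

Open-circuit: V = 20.7 × 1000/(150 + 1000) = 18.0 V.
With the load, R2 becomes R2‖R_L = 873.1 Ω, so V = 20.7 × 873.1/1023 = 17.7 V.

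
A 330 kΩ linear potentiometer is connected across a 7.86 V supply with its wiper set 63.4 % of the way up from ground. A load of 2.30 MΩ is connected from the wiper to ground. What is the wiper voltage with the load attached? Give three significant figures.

V ≈ 4.82 V

The wiper splits the pot into (1−α)R = 120.8 kΩ above and αR = 209.2 kΩ below.
Lower section ‖ load = 191.8 kΩ.
V_wiper = 7.86 × 191.8/(120.8 + 191.8) = 4.82 V.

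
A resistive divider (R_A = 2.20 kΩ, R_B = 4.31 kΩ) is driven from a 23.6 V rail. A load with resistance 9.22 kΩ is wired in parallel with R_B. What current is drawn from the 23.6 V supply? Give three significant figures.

I ≈ 4.59 mA

R_B‖R_L = 2.937 kΩ, so the source sees R_A + R_B‖R_L = 5.137 kΩ.
I = 23.6 V / 5.137 kΩ = 4.59 mA.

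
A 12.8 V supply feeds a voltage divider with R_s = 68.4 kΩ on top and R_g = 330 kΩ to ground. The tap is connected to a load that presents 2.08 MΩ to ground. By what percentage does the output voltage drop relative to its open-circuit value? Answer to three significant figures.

The divider's output (Thévenin) resistance is R_s‖R_g = 56.66 kΩ.
Fractional drop under load = R_th/(R_th + R_L) = 56.66 / (56.66 + 2080) = 0.02652.
So the output falls by 2.65 %.

2.65 %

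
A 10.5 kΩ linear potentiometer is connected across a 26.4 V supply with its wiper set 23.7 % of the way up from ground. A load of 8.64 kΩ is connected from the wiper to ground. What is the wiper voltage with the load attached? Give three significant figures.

V ≈ 5.13 V

The wiper splits the pot into (1−α)R = 8.011 kΩ above and αR = 2.489 kΩ below.
Lower section ‖ load = 1.932 kΩ.
V_wiper = 26.4 × 1.932/(8.011 + 1.932) = 5.13 V.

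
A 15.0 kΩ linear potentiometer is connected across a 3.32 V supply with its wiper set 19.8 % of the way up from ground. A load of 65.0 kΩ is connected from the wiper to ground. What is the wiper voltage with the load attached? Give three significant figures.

V ≈ 0.634 V

The wiper splits the pot into (1−α)R = 12.03 kΩ above and αR = 2.970 kΩ below.
Lower section ‖ load = 2.840 kΩ.
V_wiper = 3.32 × 2.840/(12.03 + 2.840) = 0.634 V.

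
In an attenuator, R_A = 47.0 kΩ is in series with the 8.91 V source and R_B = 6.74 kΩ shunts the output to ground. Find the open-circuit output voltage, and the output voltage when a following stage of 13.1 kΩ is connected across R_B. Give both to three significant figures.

Open-circuit: V = 8.91 × 6.74/(47.0 + 6.74) = 1.12 V.
With the load, R_B becomes R_B‖R_L = 4.450 kΩ, so V = 8.91 × 4.450/51.45 = 0.771 V.

Unloaded: 1.12 V; loaded: 0.771 V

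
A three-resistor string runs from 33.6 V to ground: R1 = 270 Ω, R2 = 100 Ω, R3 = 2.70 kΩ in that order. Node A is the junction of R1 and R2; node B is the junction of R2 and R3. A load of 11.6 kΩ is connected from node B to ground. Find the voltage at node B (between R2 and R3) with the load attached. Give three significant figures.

At node B, R3 is in parallel with the load: R3‖R_L = 2190 Ω.
Below node A the resistance is R2 + (R3‖R_L) = 2290 Ω, so V_A = 33.6 × 2290/2560 = 30.06 V.
Then V_B = V_A × (R3‖R_L)/(R2 + R3‖R_L) = 30.06 × 2190/2290 = 28.7 V.

V ≈ 28.7 V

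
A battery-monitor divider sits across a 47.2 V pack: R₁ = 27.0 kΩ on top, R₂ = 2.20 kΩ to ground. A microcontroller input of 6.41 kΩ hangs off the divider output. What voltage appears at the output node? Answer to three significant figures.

V_out ≈ 2.70 V

The load sits in parallel with R₂: R₂‖R_L = (2.20 × 6.41) / (2.20 + 6.41) = 1.638 kΩ.
V_out = 47.2 × 1.638 / (27.0 + 1.638) = 47.2 × 1.638/28.64 = 2.70 V.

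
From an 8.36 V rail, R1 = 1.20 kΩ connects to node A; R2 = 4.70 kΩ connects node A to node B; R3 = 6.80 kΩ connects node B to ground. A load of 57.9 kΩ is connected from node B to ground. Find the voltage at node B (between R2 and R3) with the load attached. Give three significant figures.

V ≈ 4.24 V

At node B, R3 is in parallel with the load: R3‖R_L = 6.085 kΩ.
Below node A the resistance is R2 + (R3‖R_L) = 10.79 kΩ, so V_A = 8.36 × 10.79/11.99 = 7.523 V.
Then V_B = V_A × (R3‖R_L)/(R2 + R3‖R_L) = 7.523 × 6.085/10.79 = 4.24 V.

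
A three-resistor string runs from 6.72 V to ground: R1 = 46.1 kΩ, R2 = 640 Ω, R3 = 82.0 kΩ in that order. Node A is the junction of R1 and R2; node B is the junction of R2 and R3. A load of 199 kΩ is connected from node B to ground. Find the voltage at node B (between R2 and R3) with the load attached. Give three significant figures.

At node B, R3 is in parallel with the load: R3‖R_L = 58070 Ω.
Below node A the resistance is R2 + (R3‖R_L) = 58710 Ω, so V_A = 6.72 × 58710/104800 = 3.764 V.
Then V_B = V_A × (R3‖R_L)/(R2 + R3‖R_L) = 3.764 × 58070/58710 = 3.72 V.

V ≈ 3.72 V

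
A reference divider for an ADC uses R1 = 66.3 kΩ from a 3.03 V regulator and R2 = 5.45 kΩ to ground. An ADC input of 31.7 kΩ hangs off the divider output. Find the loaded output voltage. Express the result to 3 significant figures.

The load sits in parallel with R2: R2‖R_L = (5.45 × 31.7) / (5.45 + 31.7) = 4.650 kΩ.
V_out = 3.03 × 4.650 / (66.3 + 4.650) = 3.03 × 4.650/70.95 = 0.199 V.
(Unloaded it would have been 0.230 V.)

V_out ≈ 0.199 V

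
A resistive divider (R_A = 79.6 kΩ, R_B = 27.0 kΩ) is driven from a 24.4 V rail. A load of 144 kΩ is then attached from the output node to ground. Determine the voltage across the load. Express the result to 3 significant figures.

The load sits in parallel with R_B: R_B‖R_L = (27.0 × 144) / (27.0 + 144) = 22.74 kΩ.
V_out = 24.4 × 22.74 / (79.6 + 22.74) = 24.4 × 22.74/102.3 = 5.42 V.

V_out ≈ 5.42 V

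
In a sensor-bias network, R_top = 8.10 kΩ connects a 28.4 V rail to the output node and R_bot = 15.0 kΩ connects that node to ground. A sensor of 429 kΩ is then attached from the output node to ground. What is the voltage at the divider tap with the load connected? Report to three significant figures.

The load sits in parallel with R_bot: R_bot‖R_L = (15.0 × 429) / (15.0 + 429) = 14.49 kΩ.
V_out = 28.4 × 14.49 / (8.10 + 14.49) = 28.4 × 14.49/22.59 = 18.2 V.

V_out ≈ 18.2 V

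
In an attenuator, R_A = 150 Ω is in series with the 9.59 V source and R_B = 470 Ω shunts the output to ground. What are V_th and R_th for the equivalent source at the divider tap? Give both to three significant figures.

V_th is the open-circuit tap voltage: 9.59 × 470/(150 + 470) = 7.27 V.
With the supply zeroed, R_A and R_B appear in parallel from the tap: R_th = R_A‖R_B = (150 × 470)/620.0 = 114 Ω.

V_th = 7.27 V, R_th = 114 Ω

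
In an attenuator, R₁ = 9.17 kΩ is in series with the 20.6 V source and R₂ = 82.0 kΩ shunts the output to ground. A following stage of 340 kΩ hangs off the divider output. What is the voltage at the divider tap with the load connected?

V_out ≈ 18.1 V

The load sits in parallel with R₂: R₂‖R_L = (82.0 × 340) / (82.0 + 340) = 66.07 kΩ.
V_out = 20.6 × 66.07 / (9.17 + 66.07) = 20.6 × 66.07/75.24 = 18.1 V.
(Unloaded it would have been 18.5 V.)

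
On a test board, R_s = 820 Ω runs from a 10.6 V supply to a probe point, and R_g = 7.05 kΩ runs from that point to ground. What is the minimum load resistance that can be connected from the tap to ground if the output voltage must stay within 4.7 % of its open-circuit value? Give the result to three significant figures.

Output resistance R_th = R_s‖R_g = (820 × 7050)/7870 = 734.6 Ω.
The fractional drop is R_th/(R_th + R_L); requiring this ≤ 0.0470 gives R_L ≥ R_th(1/0.0470 − 1) = 734.6 × 20.28 = 14.9 kΩ.

R_L(min) ≈ 14.9 kΩ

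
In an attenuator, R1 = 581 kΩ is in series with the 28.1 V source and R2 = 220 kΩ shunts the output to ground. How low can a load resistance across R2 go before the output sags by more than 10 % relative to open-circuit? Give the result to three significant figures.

Output resistance R_th = R1‖R2 = (581 × 220)/801.0 = 159.6 kΩ.
The fractional drop is R_th/(R_th + R_L); requiring this ≤ 0.100 gives R_L ≥ R_th(1/0.100 − 1) = 159.6 × 9.000 = 1.44 MΩ.

R_L(min) ≈ 1.44 MΩ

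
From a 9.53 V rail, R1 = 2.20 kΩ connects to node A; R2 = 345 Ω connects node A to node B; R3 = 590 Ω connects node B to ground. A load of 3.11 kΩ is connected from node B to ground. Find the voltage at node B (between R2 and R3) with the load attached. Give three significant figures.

V ≈ 1.55 V

At node B, R3 is in parallel with the load: R3‖R_L = 495.9 Ω.
Below node A the resistance is R2 + (R3‖R_L) = 840.9 Ω, so V_A = 9.53 × 840.9/3041 = 2.635 V.
Then V_B = V_A × (R3‖R_L)/(R2 + R3‖R_L) = 2.635 × 495.9/840.9 = 1.55 V.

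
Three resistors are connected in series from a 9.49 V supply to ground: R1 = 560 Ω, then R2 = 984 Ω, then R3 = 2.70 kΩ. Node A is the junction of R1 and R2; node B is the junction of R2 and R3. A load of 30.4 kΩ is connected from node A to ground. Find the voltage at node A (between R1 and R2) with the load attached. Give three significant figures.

Below node A the series string R2+R3 = 3684 Ω sits in parallel with the 30400 Ω load: 3286 Ω.
V_A = 9.49 × 3286/(560 + 3286) = 8.11 V.

V ≈ 8.11 V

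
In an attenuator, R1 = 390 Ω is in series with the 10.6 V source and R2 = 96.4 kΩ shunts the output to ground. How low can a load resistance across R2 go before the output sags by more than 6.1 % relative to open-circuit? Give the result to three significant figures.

R_L(min) ≈ 5.98 kΩ

Output resistance R_th = R1‖R2 = (390 × 96400)/96790 = 388.4 Ω.
The fractional drop is R_th/(R_th + R_L); requiring this ≤ 0.0610 gives R_L ≥ R_th(1/0.0610 − 1) = 388.4 × 15.39 = 5.98 kΩ.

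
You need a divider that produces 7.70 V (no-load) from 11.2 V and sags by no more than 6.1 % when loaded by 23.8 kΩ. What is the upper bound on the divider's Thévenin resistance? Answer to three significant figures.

Loading drop = R_th/(R_th + R_L) ≤ 0.0610, so R_th ≤ R_L · ε/(1−ε) = 23.8 kΩ × 0.0610/0.9390 = 1.55 kΩ.

R_th ≤ 1.55 kΩ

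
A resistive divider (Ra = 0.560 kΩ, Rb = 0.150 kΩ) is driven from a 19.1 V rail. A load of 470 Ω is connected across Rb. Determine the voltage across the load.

V_out ≈ 3.22 V

The load sits in parallel with Rb: Rb‖R_L = (150 × 470) / (150 + 470) = 113.7 Ω.
V_out = 19.1 × 113.7 / (560 + 113.7) = 19.1 × 113.7/673.7 = 3.22 V.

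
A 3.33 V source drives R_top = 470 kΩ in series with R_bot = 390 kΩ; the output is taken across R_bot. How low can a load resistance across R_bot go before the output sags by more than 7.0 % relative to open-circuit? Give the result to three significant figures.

Output resistance R_th = R_top‖R_bot = (470 × 390)/860.0 = 213.1 kΩ.
The fractional drop is R_th/(R_th + R_L); requiring this ≤ 0.0700 gives R_L ≥ R_th(1/0.0700 − 1) = 213.1 × 13.29 = 2.83 MΩ.

R_L(min) ≈ 2.83 MΩ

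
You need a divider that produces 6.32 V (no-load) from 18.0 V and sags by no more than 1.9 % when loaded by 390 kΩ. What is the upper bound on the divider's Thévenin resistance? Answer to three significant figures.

R_th ≤ 7.55 kΩ

Loading drop = R_th/(R_th + R_L) ≤ 0.0190, so R_th ≤ R_L · ε/(1−ε) = 390 kΩ × 0.0190/0.9810 = 7.55 kΩ.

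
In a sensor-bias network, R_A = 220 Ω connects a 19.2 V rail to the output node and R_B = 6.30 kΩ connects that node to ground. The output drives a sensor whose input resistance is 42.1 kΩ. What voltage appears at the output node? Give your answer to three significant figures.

The load sits in parallel with R_B: R_B‖R_L = (6300 × 42100) / (6300 + 42100) = 5480 Ω.
V_out = 19.2 × 5480 / (220 + 5480) = 19.2 × 5480/5700 = 18.5 V.

V_out ≈ 18.5 V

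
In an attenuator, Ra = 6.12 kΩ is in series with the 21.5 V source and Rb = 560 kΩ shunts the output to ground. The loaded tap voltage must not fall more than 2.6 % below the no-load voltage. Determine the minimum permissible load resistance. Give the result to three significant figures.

Output resistance R_th = Ra‖Rb = (6.12 × 560)/566.1 = 6.054 kΩ.
The fractional drop is R_th/(R_th + R_L); requiring this ≤ 0.0260 gives R_L ≥ R_th(1/0.0260 − 1) = 6.054 × 37.46 = 227 kΩ.

R_L(min) ≈ 227 kΩ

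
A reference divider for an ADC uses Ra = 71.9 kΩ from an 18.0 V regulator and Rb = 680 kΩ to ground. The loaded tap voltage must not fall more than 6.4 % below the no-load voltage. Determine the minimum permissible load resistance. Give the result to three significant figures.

R_L(min) ≈ 951 kΩ

Output resistance R_th = Ra‖Rb = (71.9 × 680)/751.9 = 65.02 kΩ.
The fractional drop is R_th/(R_th + R_L); requiring this ≤ 0.0640 gives R_L ≥ R_th(1/0.0640 − 1) = 65.02 × 14.62 = 951 kΩ.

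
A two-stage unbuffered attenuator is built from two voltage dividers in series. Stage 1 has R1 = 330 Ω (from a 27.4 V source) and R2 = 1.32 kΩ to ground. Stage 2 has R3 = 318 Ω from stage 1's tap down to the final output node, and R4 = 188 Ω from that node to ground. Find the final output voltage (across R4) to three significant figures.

V_out ≈ 5.35 V

Stage 2 presents R3+R4 = 506.0 Ω as a load on stage 1's tap.
Stage 1's lower leg becomes R2‖(R3+R4) = 365.8 Ω, so V_mid = 27.4 × 365.8/695.8 = 14.40 V.
Stage 2 is itself unloaded: V_out = V_mid × R4/(R3+R4) = 14.40 × 188/506.0 = 5.35 V.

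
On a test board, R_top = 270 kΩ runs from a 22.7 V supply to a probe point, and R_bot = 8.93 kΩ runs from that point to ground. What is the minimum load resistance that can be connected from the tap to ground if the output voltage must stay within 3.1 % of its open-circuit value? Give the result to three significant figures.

R_L(min) ≈ 270 kΩ

Output resistance R_th = R_top‖R_bot = (270 × 8.93)/278.9 = 8.644 kΩ.
The fractional drop is R_th/(R_th + R_L); requiring this ≤ 0.0310 gives R_L ≥ R_th(1/0.0310 − 1) = 8.644 × 31.26 = 270 kΩ.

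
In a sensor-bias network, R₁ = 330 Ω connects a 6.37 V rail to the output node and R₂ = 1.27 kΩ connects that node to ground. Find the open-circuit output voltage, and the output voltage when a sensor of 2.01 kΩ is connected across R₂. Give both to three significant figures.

Unloaded: 5.06 V; loaded: 4.47 V

Open-circuit: V = 6.37 × 1270/(330 + 1270) = 5.06 V.
With the load, R₂ becomes R₂‖R_L = 778.3 Ω, so V = 6.37 × 778.3/1108 = 4.47 V.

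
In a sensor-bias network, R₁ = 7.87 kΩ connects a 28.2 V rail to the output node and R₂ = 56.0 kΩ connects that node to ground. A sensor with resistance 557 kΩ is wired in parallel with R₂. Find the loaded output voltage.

The load sits in parallel with R₂: R₂‖R_L = (56.0 × 557) / (56.0 + 557) = 50.88 kΩ.
V_out = 28.2 × 50.88 / (7.87 + 50.88) = 28.2 × 50.88/58.75 = 24.4 V.

V_out ≈ 24.4 V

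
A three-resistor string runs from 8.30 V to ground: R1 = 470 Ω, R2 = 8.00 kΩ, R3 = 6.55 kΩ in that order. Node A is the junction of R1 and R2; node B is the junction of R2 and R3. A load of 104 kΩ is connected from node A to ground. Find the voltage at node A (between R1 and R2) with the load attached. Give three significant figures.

V ≈ 8.01 V

Below node A the series string R2+R3 = 14550 Ω sits in parallel with the 104000 Ω load: 12760 Ω.
V_A = 8.30 × 12760/(470 + 12760) = 8.01 V.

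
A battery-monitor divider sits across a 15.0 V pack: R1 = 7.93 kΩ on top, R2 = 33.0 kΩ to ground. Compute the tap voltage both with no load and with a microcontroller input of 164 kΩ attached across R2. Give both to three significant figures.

Unloaded: 12.1 V; loaded: 11.6 V

Open-circuit: V = 15.0 × 33.0/(7.93 + 33.0) = 12.1 V.
With the load, R2 becomes R2‖R_L = 27.47 kΩ, so V = 15.0 × 27.47/35.40 = 11.6 V.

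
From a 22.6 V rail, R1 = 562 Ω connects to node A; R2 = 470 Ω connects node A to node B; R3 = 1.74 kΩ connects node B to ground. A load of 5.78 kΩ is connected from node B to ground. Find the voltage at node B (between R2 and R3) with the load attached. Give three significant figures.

V ≈ 12.8 V

At node B, R3 is in parallel with the load: R3‖R_L = 1337 Ω.
Below node A the resistance is R2 + (R3‖R_L) = 1807 Ω, so V_A = 22.6 × 1807/2369 = 17.24 V.
Then V_B = V_A × (R3‖R_L)/(R2 + R3‖R_L) = 17.24 × 1337/1807 = 12.8 V.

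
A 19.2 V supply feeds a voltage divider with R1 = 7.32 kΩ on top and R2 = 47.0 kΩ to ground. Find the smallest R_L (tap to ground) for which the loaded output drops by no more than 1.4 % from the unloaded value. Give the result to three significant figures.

Output resistance R_th = R1‖R2 = (7.32 × 47.0)/54.32 = 6.334 kΩ.
The fractional drop is R_th/(R_th + R_L); requiring this ≤ 0.0140 gives R_L ≥ R_th(1/0.0140 − 1) = 6.334 × 70.43 = 446 kΩ.

R_L(min) ≈ 446 kΩ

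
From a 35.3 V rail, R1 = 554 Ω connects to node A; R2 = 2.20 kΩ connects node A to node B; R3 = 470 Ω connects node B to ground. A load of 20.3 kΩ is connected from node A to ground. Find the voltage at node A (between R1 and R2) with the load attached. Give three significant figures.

Below node A the series string R2+R3 = 2670 Ω sits in parallel with the 20300 Ω load: 2360 Ω.
V_A = 35.3 × 2360/(554 + 2360) = 28.6 V.

V ≈ 28.6 V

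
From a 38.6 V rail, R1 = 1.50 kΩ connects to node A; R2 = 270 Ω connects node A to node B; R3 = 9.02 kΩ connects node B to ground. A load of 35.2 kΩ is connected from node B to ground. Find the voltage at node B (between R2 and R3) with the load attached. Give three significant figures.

At node B, R3 is in parallel with the load: R3‖R_L = 7180 Ω.
Below node A the resistance is R2 + (R3‖R_L) = 7450 Ω, so V_A = 38.6 × 7450/8950 = 32.13 V.
Then V_B = V_A × (R3‖R_L)/(R2 + R3‖R_L) = 32.13 × 7180/7450 = 31.0 V.

V ≈ 31.0 V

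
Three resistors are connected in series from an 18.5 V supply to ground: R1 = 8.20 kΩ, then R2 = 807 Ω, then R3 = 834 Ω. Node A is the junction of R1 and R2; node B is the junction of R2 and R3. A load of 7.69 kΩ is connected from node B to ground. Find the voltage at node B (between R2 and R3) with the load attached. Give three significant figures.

At node B, R3 is in parallel with the load: R3‖R_L = 752.4 Ω.
Below node A the resistance is R2 + (R3‖R_L) = 1559 Ω, so V_A = 18.5 × 1559/9759 = 2.956 V.
Then V_B = V_A × (R3‖R_L)/(R2 + R3‖R_L) = 2.956 × 752.4/1559 = 1.43 V.

V ≈ 1.43 V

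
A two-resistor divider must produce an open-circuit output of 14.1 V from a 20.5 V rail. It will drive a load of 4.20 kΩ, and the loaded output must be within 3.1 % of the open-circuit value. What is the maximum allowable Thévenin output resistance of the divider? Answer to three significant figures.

R_th ≤ 134 Ω

Loading drop = R_th/(R_th + R_L) ≤ 0.0310, so R_th ≤ R_L · ε/(1−ε) = 4.20 kΩ × 0.0310/0.9690 = 134 Ω.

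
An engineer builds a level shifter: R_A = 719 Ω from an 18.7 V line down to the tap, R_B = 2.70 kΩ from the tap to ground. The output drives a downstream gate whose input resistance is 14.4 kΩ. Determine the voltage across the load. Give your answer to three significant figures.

The load sits in parallel with R_B: R_B‖R_L = (2700 × 14400) / (2700 + 14400) = 2274 Ω.
V_out = 18.7 × 2274 / (719 + 2274) = 18.7 × 2274/2993 = 14.2 V.

V_out ≈ 14.2 V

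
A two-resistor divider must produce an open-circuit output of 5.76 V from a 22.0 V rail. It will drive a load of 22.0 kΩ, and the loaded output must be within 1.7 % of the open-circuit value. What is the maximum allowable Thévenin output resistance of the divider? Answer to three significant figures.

R_th ≤ 380 Ω

Loading drop = R_th/(R_th + R_L) ≤ 0.0170, so R_th ≤ R_L · ε/(1−ε) = 22.0 kΩ × 0.0170/0.9830 = 380 Ω.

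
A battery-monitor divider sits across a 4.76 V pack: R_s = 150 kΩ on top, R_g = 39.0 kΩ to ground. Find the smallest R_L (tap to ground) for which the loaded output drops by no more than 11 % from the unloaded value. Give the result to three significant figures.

Output resistance R_th = R_s‖R_g = (150 × 39.0)/189.0 = 30.95 kΩ.
The fractional drop is R_th/(R_th + R_L); requiring this ≤ 0.110 gives R_L ≥ R_th(1/0.110 − 1) = 30.95 × 8.091 = 250 kΩ.

R_L(min) ≈ 250 kΩ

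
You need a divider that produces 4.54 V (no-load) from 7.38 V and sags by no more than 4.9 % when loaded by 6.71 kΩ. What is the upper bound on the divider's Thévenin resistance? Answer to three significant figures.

Loading drop = R_th/(R_th + R_L) ≤ 0.0490, so R_th ≤ R_L · ε/(1−ε) = 6.71 kΩ × 0.0490/0.9510 = 346 Ω.

R_th ≤ 346 Ω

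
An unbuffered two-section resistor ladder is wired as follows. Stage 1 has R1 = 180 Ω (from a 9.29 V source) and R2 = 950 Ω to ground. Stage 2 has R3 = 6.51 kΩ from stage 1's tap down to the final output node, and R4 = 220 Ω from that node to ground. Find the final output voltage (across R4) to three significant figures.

V_out ≈ 0.250 V

Stage 2 presents R3+R4 = 6730 Ω as a load on stage 1's tap.
Stage 1's lower leg becomes R2‖(R3+R4) = 832.5 Ω, so V_mid = 9.29 × 832.5/1012 = 7.638 V.
Stage 2 is itself unloaded: V_out = V_mid × R4/(R3+R4) = 7.638 × 220/6730 = 0.250 V.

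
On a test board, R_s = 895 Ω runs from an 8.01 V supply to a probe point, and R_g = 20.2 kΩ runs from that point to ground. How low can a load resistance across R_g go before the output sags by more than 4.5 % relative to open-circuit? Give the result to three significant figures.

R_L(min) ≈ 18.2 kΩ

Output resistance R_th = R_s‖R_g = (895 × 20200)/21100 = 857.0 Ω.
The fractional drop is R_th/(R_th + R_L); requiring this ≤ 0.0450 gives R_L ≥ R_th(1/0.0450 − 1) = 857.0 × 21.22 = 18.2 kΩ.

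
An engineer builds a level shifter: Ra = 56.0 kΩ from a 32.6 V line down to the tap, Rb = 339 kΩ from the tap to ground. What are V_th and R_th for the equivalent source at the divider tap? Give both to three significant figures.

V_th is the open-circuit tap voltage: 32.6 × 339/(56.0 + 339) = 28.0 V.
With the supply zeroed, Ra and Rb appear in parallel from the tap: R_th = Ra‖Rb = (56.0 × 339)/395.0 = 48.1 kΩ.

V_th = 28.0 V, R_th = 48.1 kΩ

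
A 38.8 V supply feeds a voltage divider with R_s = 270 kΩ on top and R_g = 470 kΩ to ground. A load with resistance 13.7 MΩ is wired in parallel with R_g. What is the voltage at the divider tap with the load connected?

V_out ≈ 24.3 V

The load sits in parallel with R_g: R_g‖R_L = (470 × 13700) / (470 + 13700) = 454.4 kΩ.
V_out = 38.8 × 454.4 / (270 + 454.4) = 38.8 × 454.4/724.4 = 24.3 V.
(Unloaded it would have been 24.6 V.)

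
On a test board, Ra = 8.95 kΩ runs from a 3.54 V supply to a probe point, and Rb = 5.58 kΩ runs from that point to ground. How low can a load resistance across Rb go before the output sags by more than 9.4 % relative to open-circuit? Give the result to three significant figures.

Output resistance R_th = Ra‖Rb = (8.95 × 5.58)/14.53 = 3.437 kΩ.
The fractional drop is R_th/(R_th + R_L); requiring this ≤ 0.0940 gives R_L ≥ R_th(1/0.0940 − 1) = 3.437 × 9.638 = 33.1 kΩ.

R_L(min) ≈ 33.1 kΩ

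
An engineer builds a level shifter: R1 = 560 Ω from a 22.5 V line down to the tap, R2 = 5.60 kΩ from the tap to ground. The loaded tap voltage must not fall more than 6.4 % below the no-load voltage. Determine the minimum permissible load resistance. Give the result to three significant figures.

R_L(min) ≈ 7.45 kΩ

Output resistance R_th = R1‖R2 = (560 × 5600)/6160 = 509.1 Ω.
The fractional drop is R_th/(R_th + R_L); requiring this ≤ 0.0640 gives R_L ≥ R_th(1/0.0640 − 1) = 509.1 × 14.62 = 7.45 kΩ.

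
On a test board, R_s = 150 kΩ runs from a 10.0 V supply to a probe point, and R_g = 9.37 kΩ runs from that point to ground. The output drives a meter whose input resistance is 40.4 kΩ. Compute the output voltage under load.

The load sits in parallel with R_g: R_g‖R_L = (9.37 × 40.4) / (9.37 + 40.4) = 7.606 kΩ.
V_out = 10.0 × 7.606 / (150 + 7.606) = 10.0 × 7.606/157.6 = 0.483 V.

V_out ≈ 0.483 V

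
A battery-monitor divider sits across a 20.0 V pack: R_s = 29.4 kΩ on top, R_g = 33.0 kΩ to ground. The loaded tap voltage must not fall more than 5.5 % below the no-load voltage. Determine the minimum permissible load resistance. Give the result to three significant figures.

R_L(min) ≈ 267 kΩ

Output resistance R_th = R_s‖R_g = (29.4 × 33.0)/62.40 = 15.55 kΩ.
The fractional drop is R_th/(R_th + R_L); requiring this ≤ 0.0550 gives R_L ≥ R_th(1/0.0550 − 1) = 15.55 × 17.18 = 267 kΩ.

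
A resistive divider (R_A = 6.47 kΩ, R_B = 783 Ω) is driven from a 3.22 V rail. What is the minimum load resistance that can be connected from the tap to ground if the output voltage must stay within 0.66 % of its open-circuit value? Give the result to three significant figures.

R_L(min) ≈ 105 kΩ

Output resistance R_th = R_A‖R_B = (6470 × 783)/7253 = 698.5 Ω.
The fractional drop is R_th/(R_th + R_L); requiring this ≤ 0.00660 gives R_L ≥ R_th(1/0.00660 − 1) = 698.5 × 150.5 = 105 kΩ.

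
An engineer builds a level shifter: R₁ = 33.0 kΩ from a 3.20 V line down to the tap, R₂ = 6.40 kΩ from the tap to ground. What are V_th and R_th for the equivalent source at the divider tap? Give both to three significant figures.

V_th = 0.520 V, R_th = 5.36 kΩ

V_th is the open-circuit tap voltage: 3.20 × 6.40/(33.0 + 6.40) = 0.520 V.
With the supply zeroed, R₁ and R₂ appear in parallel from the tap: R_th = R₁‖R₂ = (33.0 × 6.40)/39.40 = 5.36 kΩ.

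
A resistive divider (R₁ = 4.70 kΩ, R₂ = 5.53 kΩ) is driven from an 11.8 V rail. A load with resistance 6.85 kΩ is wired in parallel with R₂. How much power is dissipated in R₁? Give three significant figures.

P ≈ 10.9 mW

Total resistance from the source is R₁ + (R₂‖R_L) = 7.760 kΩ, so I = 11.8/7.760 kΩ = 1.521 mA.
P = I²·R₁ = (1.521 mA)² × 4.70 kΩ = 10.9 mW.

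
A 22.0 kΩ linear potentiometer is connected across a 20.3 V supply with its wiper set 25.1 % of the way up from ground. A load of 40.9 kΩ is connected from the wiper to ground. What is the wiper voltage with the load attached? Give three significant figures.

The wiper splits the pot into (1−α)R = 16.48 kΩ above and αR = 5.522 kΩ below.
Lower section ‖ load = 4.865 kΩ.
V_wiper = 20.3 × 4.865/(16.48 + 4.865) = 4.63 V.

V ≈ 4.63 V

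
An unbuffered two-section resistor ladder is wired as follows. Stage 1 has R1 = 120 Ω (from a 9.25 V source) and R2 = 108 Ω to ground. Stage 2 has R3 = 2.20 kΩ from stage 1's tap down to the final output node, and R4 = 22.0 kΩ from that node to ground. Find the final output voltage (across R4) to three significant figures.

V_out ≈ 3.97 V

Stage 2 presents R3+R4 = 24200 Ω as a load on stage 1's tap.
Stage 1's lower leg becomes R2‖(R3+R4) = 107.5 Ω, so V_mid = 9.25 × 107.5/227.5 = 4.371 V.
Stage 2 is itself unloaded: V_out = V_mid × R4/(R3+R4) = 4.371 × 22000/24200 = 3.97 V.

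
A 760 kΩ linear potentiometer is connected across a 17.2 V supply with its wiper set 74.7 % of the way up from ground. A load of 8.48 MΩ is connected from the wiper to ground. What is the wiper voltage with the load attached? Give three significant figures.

The wiper splits the pot into (1−α)R = 192.3 kΩ above and αR = 567.7 kΩ below.
Lower section ‖ load = 532.1 kΩ.
V_wiper = 17.2 × 532.1/(192.3 + 532.1) = 12.6 V.

V ≈ 12.6 V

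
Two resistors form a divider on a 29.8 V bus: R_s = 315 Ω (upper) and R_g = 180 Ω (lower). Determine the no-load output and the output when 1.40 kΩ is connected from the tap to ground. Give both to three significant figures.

Unloaded: 10.8 V; loaded: 10.0 V

Open-circuit: V = 29.8 × 180/(315 + 180) = 10.8 V.
With the load, R_g becomes R_g‖R_L = 159.5 Ω, so V = 29.8 × 159.5/474.5 = 10.0 V.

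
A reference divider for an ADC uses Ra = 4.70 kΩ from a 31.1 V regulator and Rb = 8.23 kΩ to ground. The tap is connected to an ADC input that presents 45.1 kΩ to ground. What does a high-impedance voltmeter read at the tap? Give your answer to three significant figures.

V_out ≈ 18.6 V

The load sits in parallel with Rb: Rb‖R_L = (8.23 × 45.1) / (8.23 + 45.1) = 6.960 kΩ.
V_out = 31.1 × 6.960 / (4.70 + 6.960) = 31.1 × 6.960/11.66 = 18.6 V.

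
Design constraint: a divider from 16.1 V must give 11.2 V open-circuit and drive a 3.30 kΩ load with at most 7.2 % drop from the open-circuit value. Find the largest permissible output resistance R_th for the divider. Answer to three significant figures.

Loading drop = R_th/(R_th + R_L) ≤ 0.0720, so R_th ≤ R_L · ε/(1−ε) = 3.30 kΩ × 0.0720/0.9280 = 256 Ω.
(Any R1, R2 with R2/(R1+R2) = 0.696 and R1‖R2 ≤ 256 Ω will meet the spec.)

R_th ≤ 256 Ω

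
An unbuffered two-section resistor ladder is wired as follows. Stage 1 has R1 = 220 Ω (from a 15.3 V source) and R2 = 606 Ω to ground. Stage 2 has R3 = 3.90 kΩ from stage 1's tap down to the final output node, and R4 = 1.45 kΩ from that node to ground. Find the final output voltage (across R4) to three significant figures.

V_out ≈ 2.95 V

Stage 2 presents R3+R4 = 5350 Ω as a load on stage 1's tap.
Stage 1's lower leg becomes R2‖(R3+R4) = 544.3 Ω, so V_mid = 15.3 × 544.3/764.3 = 10.90 V.
Stage 2 is itself unloaded: V_out = V_mid × R4/(R3+R4) = 10.90 × 1450/5350 = 2.95 V.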